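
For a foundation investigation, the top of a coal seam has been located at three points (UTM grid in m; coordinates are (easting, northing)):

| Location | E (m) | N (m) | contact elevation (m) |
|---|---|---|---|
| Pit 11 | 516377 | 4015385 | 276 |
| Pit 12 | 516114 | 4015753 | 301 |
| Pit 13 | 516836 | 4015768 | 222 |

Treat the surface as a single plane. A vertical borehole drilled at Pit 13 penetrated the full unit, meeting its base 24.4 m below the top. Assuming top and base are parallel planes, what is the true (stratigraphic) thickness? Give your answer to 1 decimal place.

Let the plane be z = a·E + b·N + c.
Pit 12−Pit 11: −263a + 368b = 25;  Pit 13−Pit 11: 459a + 383b = −54.
Solving gives a = −0.10921, b = −0.01011.
|∇z| = √(a²+b²) = 0.10968, so dip δ = arctan(0.10968) = 6.26°.
True thickness = vertical thickness × cos δ = 24.4 × cos 6.26° = 24.3 m.

24.3 m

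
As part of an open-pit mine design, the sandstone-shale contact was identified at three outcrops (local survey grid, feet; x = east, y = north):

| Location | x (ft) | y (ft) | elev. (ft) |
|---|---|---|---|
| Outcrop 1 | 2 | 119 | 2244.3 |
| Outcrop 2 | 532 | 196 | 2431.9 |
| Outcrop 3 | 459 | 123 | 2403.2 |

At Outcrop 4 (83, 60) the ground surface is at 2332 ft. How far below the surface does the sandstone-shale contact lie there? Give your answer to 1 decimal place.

Let the plane be z = a·x + b·y + c.
Outcrop 2−Outcrop 1: 530a + 77b = 187.6;  Outcrop 3−Outcrop 1: 457a + 4b = 158.9.
Solving gives a = 0.34730, b = 0.04585.
Then c = 2244.3 − a·2 − b·119 = 2238.15.
At (83, 60): z_contact = 28.83 + 2.75 + 2238.15 = 2269.73 ft.
Depth below ground = 2332 − 2269.73 = 62.3 ft.

62.3 ft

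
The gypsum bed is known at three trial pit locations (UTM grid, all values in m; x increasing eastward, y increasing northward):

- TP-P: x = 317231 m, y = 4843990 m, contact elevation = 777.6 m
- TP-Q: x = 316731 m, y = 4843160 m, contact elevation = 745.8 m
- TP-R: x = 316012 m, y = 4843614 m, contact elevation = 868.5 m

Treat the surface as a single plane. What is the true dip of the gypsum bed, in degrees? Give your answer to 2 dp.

Two edge vectors: TP-P→TP-Q = (-500, -830, -31.8), TP-P→TP-R = (-1219, -376, 90.9).
Normal n = (TP-P→TP-Q) × (TP-P→TP-R) = (-87403.8, 84214.2, -823770).
So ∂z/∂x = −n_x/n_z = −0.10610 and ∂z/∂y = −n_y/n_z = 0.10223.
Gradient magnitude |∇z| = √(a² + b²) = √(0.01126 + 0.01045) = 0.14734.
True dip = arctan(0.14734) = 8.38°, dipping toward SE (azimuth ≈ 134°).

8.38°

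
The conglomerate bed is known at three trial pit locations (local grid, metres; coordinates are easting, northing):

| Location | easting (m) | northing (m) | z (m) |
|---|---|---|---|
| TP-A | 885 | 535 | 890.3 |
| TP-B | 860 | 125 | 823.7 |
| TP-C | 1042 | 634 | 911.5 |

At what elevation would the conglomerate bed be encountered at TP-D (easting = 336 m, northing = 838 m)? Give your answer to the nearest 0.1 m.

Two edge vectors: TP-A→TP-B = (-25, -410, -66.6), TP-A→TP-C = (157, 99, 21.2).
Normal n = (TP-A→TP-B) × (TP-A→TP-C) = (-2098.6, -9926.2, 61895).
So ∂z/∂easting = −n_x/n_z = 0.033906 and ∂z/∂northing = −n_y/n_z = 0.160372.
Intercept c from TP-A: 890.3 − 30.01 − 85.80 = 774.49.
At (336, 838): z = 11.4 + 134.4 + 774.49 = 920.3 m.

920.3 m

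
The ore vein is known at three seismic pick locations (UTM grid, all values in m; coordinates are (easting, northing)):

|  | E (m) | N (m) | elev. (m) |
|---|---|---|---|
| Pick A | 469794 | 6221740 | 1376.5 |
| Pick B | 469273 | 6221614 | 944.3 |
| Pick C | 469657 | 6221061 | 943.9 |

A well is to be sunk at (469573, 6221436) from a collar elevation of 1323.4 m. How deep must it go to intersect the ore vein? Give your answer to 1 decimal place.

254.0 m

Two edge vectors: Pick A→Pick B = (-521, -126, -432.2), Pick A→Pick C = (-137, -679, -432.6).
Normal n = (Pick A→Pick B) × (Pick A→Pick C) = (-238956.2, -166173.2, 336497).
So ∂z/∂E = −n_x/n_z = 0.710128768 and ∂z/∂N = −n_y/n_z = 0.493832634.
Intercept c from Pick A: 1376.5 − 333614.23 − 3072498.26 = −3404735.99.
At (469573, 6221436): z_contact = 333457.30 + 3072348.13 − 3404735.99 = 1069.44 m.
Depth below ground = 1323.4 − 1069.44 = 254.0 m.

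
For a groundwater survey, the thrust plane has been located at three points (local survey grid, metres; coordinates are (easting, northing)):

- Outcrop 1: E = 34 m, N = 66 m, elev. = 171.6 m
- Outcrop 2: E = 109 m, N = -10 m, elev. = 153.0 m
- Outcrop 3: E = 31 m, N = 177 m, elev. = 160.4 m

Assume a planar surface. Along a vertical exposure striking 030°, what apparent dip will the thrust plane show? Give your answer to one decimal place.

Two edge vectors: Outcrop 1→Outcrop 2 = (75, -76, -18.6), Outcrop 1→Outcrop 3 = (-3, 111, -11.2).
Normal n = (Outcrop 1→Outcrop 2) × (Outcrop 1→Outcrop 3) = (2915.8, 895.8, 8097).
So ∂z/∂E = −n_x/n_z = −0.36011 and ∂z/∂N = −n_y/n_z = −0.11063.
Unit vector along 030° is (sin 30°, cos 30°) = (0.5000, 0.8660).
Slope in that direction = a·(0.5000) + b·(0.8660) = −0.27587.
Apparent dip = arctan|0.27587| = 15.4° (true dip is 20.6°, so apparent ≤ true as expected).

15.4°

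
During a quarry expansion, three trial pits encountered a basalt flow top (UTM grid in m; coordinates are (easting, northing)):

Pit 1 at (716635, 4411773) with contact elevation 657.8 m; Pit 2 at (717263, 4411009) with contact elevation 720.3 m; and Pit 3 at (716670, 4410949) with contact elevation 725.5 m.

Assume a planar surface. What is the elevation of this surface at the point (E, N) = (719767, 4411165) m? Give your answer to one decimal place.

706.3 m

Two edge vectors: Pit 1→Pit 2 = (628, -764, 62.5), Pit 1→Pit 3 = (35, -824, 67.7).
Normal n = (Pit 1→Pit 2) × (Pit 1→Pit 3) = (-222.8, -40328.1, -490732).
So ∂z/∂E = −n_x/n_z = −0.000454016 and ∂z/∂N = −n_y/n_z = −0.082179479.
Intercept c from Pit 1: 657.8 + 325.36 + 362557.21 = 363540.37.
At (719767, 4411165): z = −326.8 − 362507.2 + 363540.37 = 706.3 m.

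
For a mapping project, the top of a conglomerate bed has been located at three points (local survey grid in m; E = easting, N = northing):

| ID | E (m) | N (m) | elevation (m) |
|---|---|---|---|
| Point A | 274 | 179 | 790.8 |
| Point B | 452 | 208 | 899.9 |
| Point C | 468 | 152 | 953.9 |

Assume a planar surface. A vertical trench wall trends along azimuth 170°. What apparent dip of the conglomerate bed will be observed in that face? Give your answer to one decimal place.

41.0°

Two edge vectors: Point A→Point B = (178, 29, 109.1), Point A→Point C = (194, -27, 163.1).
Normal n = (Point A→Point B) × (Point A→Point C) = (7675.6, -7866.4, -10432).
So ∂z/∂E = −n_x/n_z = 0.73577 and ∂z/∂N = −n_y/n_z = −0.75406.
Unit vector along 170° is (sin 170°, cos 170°) = (0.1736, -0.9848).
Slope in that direction = a·(0.1736) + b·(-0.9848) = 0.87037.
Apparent dip = arctan|0.87037| = 41.0° (true dip is 46.5°, so apparent ≤ true as expected).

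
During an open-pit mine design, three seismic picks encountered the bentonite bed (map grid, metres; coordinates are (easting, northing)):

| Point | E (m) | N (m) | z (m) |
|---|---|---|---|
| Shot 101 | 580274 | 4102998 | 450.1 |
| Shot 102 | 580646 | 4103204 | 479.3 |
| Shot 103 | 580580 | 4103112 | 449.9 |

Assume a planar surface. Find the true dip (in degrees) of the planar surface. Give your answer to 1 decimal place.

Let the plane be z = a·E + b·N + c.
Shot 102−Shot 101: 372a + 206b = 29.2;  Shot 103−Shot 101: 306a + 114b = −0.2.
Solving gives a = −0.16337, b = 0.43677.
Gradient magnitude |∇z| = √(a² + b²) = √(0.02669 + 0.19076) = 0.46632.
True dip = arctan(0.46632) = 25.0°, dipping toward SSE (azimuth ≈ 159°).

25.0°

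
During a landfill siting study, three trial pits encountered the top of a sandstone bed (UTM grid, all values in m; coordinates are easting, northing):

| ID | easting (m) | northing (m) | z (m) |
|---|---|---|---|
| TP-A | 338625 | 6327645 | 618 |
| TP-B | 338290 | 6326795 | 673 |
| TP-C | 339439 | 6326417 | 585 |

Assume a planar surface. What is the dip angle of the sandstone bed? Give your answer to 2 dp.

Two edge vectors: TP-A→TP-B = (-335, -850, 55), TP-A→TP-C = (814, -1228, -33).
Normal n = (TP-A→TP-B) × (TP-A→TP-C) = (95590, 33715, 1103280).
So ∂z/∂easting = −n_x/n_z = −0.08664 and ∂z/∂northing = −n_y/n_z = −0.03056.
Gradient magnitude |∇z| = √(a² + b²) = √(0.00751 + 0.00093) = 0.09187.
True dip = arctan(0.09187) = 5.25°, dipping toward ENE (azimuth ≈ 071°).

5.25°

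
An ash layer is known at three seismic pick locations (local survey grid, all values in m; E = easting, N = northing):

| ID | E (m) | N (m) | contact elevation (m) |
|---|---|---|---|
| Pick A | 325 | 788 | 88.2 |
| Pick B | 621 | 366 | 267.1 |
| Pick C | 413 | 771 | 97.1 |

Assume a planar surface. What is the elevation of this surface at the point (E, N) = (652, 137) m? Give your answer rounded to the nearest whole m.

361 m

Two edge vectors: Pick A→Pick B = (296, -422, 178.9), Pick A→Pick C = (88, -17, 8.9).
Normal n = (Pick A→Pick B) × (Pick A→Pick C) = (-714.5, 13108.8, 32104).
So ∂z/∂E = −n_x/n_z = 0.02226 and ∂z/∂N = −n_y/n_z = −0.40832.
Intercept c from Pick A: 88.2 − 7.23 + 321.76 = 402.73.
At (652, 137): z = 14.5 − 55.9 + 402.73 = 361.3 m.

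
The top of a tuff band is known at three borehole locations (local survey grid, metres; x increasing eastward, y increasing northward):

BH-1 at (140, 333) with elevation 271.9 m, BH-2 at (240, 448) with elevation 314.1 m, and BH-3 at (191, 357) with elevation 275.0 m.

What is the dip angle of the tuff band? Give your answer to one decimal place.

Two edge vectors: BH-1→BH-2 = (100, 115, 42.2), BH-1→BH-3 = (51, 24, 3.1).
Normal n = (BH-1→BH-2) × (BH-1→BH-3) = (-656.3, 1842.2, -3465).
So ∂z/∂x = −n_x/n_z = −0.18941 and ∂z/∂y = −n_y/n_z = 0.53166.
Gradient magnitude |∇z| = √(a² + b²) = √(0.03588 + 0.28266) = 0.56439.
True dip = arctan(0.56439) = 29.4°, dipping toward SSE (azimuth ≈ 160°).

29.4°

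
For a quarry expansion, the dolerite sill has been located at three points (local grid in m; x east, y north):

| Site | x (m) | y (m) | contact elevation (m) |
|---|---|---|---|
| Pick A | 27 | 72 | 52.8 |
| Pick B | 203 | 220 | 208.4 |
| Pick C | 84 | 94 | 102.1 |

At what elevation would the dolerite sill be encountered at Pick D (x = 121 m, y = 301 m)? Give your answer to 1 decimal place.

142.2 m

Let the plane be z = a·x + b·y + c.
Pick B−Pick A: 176a + 148b = 155.6;  Pick C−Pick A: 57a + 22b = 49.3.
Solving gives a = 0.84864, b = 0.04216.
Then c = 52.8 − a·27 − b·72 = 26.85.
At (121, 301): z = 102.7 + 12.7 + 26.85 = 142.2 m.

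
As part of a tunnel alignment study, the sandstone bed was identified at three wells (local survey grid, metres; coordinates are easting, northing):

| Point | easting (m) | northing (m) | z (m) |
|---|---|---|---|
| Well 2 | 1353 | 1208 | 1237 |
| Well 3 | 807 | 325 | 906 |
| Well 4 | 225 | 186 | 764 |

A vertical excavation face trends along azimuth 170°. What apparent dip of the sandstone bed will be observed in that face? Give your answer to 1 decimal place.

Two edge vectors: Well 2→Well 3 = (-546, -883, -331), Well 2→Well 4 = (-1128, -1022, -473).
Normal n = (Well 2→Well 3) × (Well 2→Well 4) = (79377, 115110, -438012).
So ∂z/∂easting = −n_x/n_z = 0.18122 and ∂z/∂northing = −n_y/n_z = 0.26280.
Unit vector along 170° is (sin 170°, cos 170°) = (0.1736, -0.9848).
Slope in that direction = a·(0.1736) + b·(-0.9848) = −0.22734.
Apparent dip = arctan|0.22734| = 12.8° (true dip is 17.7°, so apparent ≤ true as expected).

12.8°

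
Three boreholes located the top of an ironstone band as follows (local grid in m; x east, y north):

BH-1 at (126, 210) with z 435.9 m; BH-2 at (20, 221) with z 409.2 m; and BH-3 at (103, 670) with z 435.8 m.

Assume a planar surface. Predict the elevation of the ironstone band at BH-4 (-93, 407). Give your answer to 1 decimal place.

Let the plane be z = a·x + b·y + c.
BH-2−BH-1: −106a + 11b = −26.7;  BH-3−BH-1: −23a + 460b = −0.1.
Solving gives a = 0.25318, b = 0.01244.
Then c = 435.9 − a·126 − b·210 = 401.39.
At (-93, 407): z = −23.5 + 5.1 + 401.39 = 382.9 m.

382.9 m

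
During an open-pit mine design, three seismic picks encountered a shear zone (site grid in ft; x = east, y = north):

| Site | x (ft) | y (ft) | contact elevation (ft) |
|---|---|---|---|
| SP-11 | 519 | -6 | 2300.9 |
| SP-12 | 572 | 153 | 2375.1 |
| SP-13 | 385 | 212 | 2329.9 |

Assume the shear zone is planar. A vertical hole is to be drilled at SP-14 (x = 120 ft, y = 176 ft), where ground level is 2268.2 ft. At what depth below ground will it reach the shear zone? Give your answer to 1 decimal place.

Let the plane be z = a·x + b·y + c.
SP-12−SP-11: 53a + 159b = 74.2;  SP-13−SP-11: −134a + 218b = 29.
Solving gives a = 0.35194, b = 0.34935.
Then c = 2300.9 − a·519 − b·-6 = 2120.34.
At (120, 176): z_contact = 42.23 + 61.49 + 2120.34 = 2224.06 ft.
Depth below ground = 2268.2 − 2224.06 = 44.1 ft.

44.1 ft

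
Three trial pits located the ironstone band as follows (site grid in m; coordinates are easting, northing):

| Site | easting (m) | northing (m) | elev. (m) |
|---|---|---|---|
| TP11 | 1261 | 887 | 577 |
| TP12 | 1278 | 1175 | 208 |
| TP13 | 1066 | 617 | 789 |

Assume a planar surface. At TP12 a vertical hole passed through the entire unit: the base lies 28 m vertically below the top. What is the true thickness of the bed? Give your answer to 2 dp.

15.38 m

Let the plane be z = a·easting + b·northing + c.
TP12−TP11: 17a + 288b = −369;  TP13−TP11: −195a − 270b = 212.
Solving gives a = 0.74799, b = −1.32540.
|∇z| = √(a²+b²) = 1.52190, so dip δ = arctan(1.52190) = 56.69°.
True thickness = vertical thickness × cos δ = 28 × cos 56.69° = 15.38 m.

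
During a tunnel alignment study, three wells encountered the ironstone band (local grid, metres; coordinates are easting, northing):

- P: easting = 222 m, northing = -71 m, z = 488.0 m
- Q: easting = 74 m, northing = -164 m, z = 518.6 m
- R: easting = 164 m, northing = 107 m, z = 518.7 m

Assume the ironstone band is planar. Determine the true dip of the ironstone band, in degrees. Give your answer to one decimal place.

Let the plane be z = a·easting + b·northing + c.
Q−P: −148a − 93b = 30.6;  R−P: −58a + 178b = 30.7.
Solving gives a = −0.26158, b = 0.08724.
Gradient magnitude |∇z| = √(a² + b²) = √(0.06842 + 0.00761) = 0.27574.
True dip = arctan(0.27574) = 15.4°, dipping toward ESE (azimuth ≈ 108°).

15.4°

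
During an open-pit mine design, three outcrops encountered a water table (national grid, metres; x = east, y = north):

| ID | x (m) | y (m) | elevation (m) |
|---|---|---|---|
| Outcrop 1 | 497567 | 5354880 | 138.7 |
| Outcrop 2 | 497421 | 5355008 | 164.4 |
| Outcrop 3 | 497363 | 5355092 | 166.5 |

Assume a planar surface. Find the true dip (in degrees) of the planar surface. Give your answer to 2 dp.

Let the plane be z = a·x + b·y + c.
Outcrop 2−Outcrop 1: −146a + 128b = 25.7;  Outcrop 3−Outcrop 1: −204a + 212b = 27.8.
Solving gives a = −0.39050, b = −0.24463.
Gradient magnitude |∇z| = √(a² + b²) = √(0.15249 + 0.05984) = 0.46079.
True dip = arctan(0.46079) = 24.74°, dipping toward ENE (azimuth ≈ 058°).

24.74°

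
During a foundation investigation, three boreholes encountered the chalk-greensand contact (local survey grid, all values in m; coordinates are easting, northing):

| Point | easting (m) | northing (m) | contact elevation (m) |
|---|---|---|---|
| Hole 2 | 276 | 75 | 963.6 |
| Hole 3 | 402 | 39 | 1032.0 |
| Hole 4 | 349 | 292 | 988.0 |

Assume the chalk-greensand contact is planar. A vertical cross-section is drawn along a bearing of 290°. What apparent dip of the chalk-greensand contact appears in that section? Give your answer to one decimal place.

27.2°

Two edge vectors: Hole 2→Hole 3 = (126, -36, 68.4), Hole 2→Hole 4 = (73, 217, 24.4).
Normal n = (Hole 2→Hole 3) × (Hole 2→Hole 4) = (-15721.2, 1918.8, 29970).
So ∂z/∂easting = −n_x/n_z = 0.52456 and ∂z/∂northing = −n_y/n_z = −0.06402.
Unit vector along 290° is (sin 290°, cos 290°) = (-0.9397, 0.3420).
Slope in that direction = a·(-0.9397) + b·(0.3420) = −0.51483.
Apparent dip = arctan|0.51483| = 27.2° (true dip is 27.9°, so apparent ≤ true as expected).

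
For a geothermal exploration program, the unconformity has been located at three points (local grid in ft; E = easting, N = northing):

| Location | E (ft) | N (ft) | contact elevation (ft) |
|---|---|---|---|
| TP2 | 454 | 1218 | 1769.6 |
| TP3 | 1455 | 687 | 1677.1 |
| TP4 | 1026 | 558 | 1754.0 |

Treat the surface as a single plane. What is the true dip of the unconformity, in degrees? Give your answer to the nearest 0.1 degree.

10.3°

Two edge vectors: TP2→TP3 = (1001, -531, -92.5), TP2→TP4 = (572, -660, -15.6).
Normal n = (TP2→TP3) × (TP2→TP4) = (-52766.4, -37294.4, -356928).
So ∂z/∂E = −n_x/n_z = −0.14783 and ∂z/∂N = −n_y/n_z = −0.10449.
Gradient magnitude |∇z| = √(a² + b²) = √(0.02186 + 0.01092) = 0.18103.
True dip = arctan(0.18103) = 10.3°, dipping toward NE (azimuth ≈ 055°).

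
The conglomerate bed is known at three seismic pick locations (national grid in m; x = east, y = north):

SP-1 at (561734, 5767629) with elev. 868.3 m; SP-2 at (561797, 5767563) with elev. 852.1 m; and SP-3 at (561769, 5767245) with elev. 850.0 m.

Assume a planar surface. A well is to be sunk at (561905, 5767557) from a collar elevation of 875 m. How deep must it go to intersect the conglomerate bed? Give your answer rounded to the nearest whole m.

48 m

Let the plane be z = a·x + b·y + c.
SP-2−SP-1: 63a − 66b = −16.2;  SP-3−SP-1: 35a − 384b = −18.3.
Solving gives a = −0.22909240, b = 0.02677543.
Then c = 868.3 − a·561734 − b·5767629 = −24873.46.
At (561905, 5767557): z_contact = −128728.2 + 154428.8 − 24873.46 = 827.2 m.
Depth below ground = 875 − 827.2 = 48 m.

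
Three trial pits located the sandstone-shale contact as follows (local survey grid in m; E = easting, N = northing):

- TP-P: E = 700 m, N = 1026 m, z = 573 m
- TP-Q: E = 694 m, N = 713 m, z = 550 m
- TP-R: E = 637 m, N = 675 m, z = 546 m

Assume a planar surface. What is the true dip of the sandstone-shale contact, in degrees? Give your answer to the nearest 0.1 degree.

4.4°

Let the plane be z = a·E + b·N + c.
TP-Q−TP-P: −6a − 313b = −23;  TP-R−TP-P: −63a − 351b = −27.
Solving gives a = 0.02146, b = 0.07307.
Gradient magnitude |∇z| = √(a² + b²) = √(0.00046 + 0.00534) = 0.07616.
True dip = arctan(0.07616) = 4.4°, dipping toward SSW (azimuth ≈ 196°).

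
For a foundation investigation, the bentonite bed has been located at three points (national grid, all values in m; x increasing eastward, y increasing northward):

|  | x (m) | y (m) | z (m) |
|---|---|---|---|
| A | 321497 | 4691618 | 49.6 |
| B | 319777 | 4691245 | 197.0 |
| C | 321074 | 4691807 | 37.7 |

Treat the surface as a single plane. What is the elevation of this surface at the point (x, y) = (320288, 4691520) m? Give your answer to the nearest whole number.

Let the plane be z = a·x + b·y + c.
B−A: −1720a − 373b = 147.4;  C−A: −423a + 189b = −11.9.
Solving gives a = −0.04850256, b = −0.17151632.
Then c = 49.6 − a·321497 − b·4691618 = 820332.10.
At (320288, 4691520): z = −15534.8 − 804672.3 + 820332.10 = 125.0 m.

125 m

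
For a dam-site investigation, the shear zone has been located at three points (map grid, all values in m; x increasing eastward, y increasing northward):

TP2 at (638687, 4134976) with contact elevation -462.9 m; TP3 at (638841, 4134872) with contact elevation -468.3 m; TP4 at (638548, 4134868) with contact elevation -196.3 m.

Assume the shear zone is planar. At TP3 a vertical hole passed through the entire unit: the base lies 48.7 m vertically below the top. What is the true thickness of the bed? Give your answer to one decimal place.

26.0 m

Let the plane be z = a·x + b·y + c.
TP3−TP2: 154a − 104b = −5.4;  TP4−TP2: −139a − 108b = 266.6.
Solving gives a = −0.91063, b = −1.29651.
|∇z| = √(a²+b²) = 1.58435, so dip δ = arctan(1.58435) = 57.74°.
True thickness = vertical thickness × cos δ = 48.7 × cos 57.74° = 26.0 m.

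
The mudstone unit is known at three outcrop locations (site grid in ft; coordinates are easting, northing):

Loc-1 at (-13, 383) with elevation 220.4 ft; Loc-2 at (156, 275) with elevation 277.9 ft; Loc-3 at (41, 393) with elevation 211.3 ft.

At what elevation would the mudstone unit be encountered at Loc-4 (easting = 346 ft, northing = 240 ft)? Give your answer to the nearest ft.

Two edge vectors: Loc-1→Loc-2 = (169, -108, 57.5), Loc-1→Loc-3 = (54, 10, -9.1).
Normal n = (Loc-1→Loc-2) × (Loc-1→Loc-3) = (407.8, 4642.9, 7522).
So ∂z/∂easting = −n_x/n_z = −0.05421 and ∂z/∂northing = −n_y/n_z = −0.61724.
Intercept c from Loc-1: 220.4 − 0.70 + 236.40 = 456.10.
At (346, 240): z = −18.8 − 148.1 + 456.10 = 289.2 ft.

289 ft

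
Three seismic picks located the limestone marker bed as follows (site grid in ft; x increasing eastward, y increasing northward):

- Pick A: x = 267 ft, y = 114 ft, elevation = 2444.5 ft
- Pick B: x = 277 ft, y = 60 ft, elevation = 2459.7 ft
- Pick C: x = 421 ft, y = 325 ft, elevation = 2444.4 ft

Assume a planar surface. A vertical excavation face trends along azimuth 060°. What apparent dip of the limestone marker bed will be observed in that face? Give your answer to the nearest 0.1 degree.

8.7°

Let the plane be z = a·x + b·y + c.
Pick B−Pick A: 10a − 54b = 15.2;  Pick C−Pick A: 154a + 211b = −0.1.
Solving gives a = 0.30710, b = −0.22461.
Unit vector along 060° is (sin 60°, cos 60°) = (0.8660, 0.5000).
Slope in that direction = a·(0.8660) + b·(0.5000) = 0.15365.
Apparent dip = arctan|0.15365| = 8.7° (true dip is 20.8°, so apparent ≤ true as expected).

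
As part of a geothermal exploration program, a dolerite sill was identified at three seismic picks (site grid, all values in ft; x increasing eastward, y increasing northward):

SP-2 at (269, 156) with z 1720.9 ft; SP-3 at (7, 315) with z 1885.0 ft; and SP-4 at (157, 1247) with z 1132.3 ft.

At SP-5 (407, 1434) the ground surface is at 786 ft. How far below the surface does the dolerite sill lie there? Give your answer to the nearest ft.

Let the plane be z = a·x + b·y + c.
SP-3−SP-2: −262a + 159b = 164.1;  SP-4−SP-2: −112a + 1091b = −588.6.
Solving gives a = −1.01711, b = −0.64392.
Then c = 1720.9 − a·269 − b·156 = 2094.95.
At (407, 1434): z_contact = −414.0 − 923.4 + 2094.95 = 757.6 ft.
Depth below ground = 786 − 757.6 = 28 ft.

28 ft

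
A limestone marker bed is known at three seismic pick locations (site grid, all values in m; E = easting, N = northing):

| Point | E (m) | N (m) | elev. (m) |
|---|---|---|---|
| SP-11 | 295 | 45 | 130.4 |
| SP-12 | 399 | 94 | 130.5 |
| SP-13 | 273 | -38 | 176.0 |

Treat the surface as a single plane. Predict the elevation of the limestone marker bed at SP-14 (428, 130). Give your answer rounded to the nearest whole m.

116 m

Two edge vectors: SP-11→SP-12 = (104, 49, 0.1), SP-11→SP-13 = (-22, -83, 45.6).
Normal n = (SP-11→SP-12) × (SP-11→SP-13) = (2242.7, -4744.6, -7554).
So ∂z/∂E = −n_x/n_z = 0.29689 and ∂z/∂N = −n_y/n_z = −0.62809.
Intercept c from SP-11: 130.4 − 87.58 + 28.26 = 71.08.
At (428, 130): z = 127.1 − 81.7 + 71.08 = 116.5 m.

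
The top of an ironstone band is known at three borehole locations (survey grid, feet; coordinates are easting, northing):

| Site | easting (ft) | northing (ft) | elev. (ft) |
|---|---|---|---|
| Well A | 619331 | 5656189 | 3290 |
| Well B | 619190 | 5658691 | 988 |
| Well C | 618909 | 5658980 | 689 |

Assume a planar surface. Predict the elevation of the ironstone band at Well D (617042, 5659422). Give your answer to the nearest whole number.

Let the plane be z = a·easting + b·northing + c.
Well B−Well A: −141a + 2502b = −2302;  Well C−Well A: −422a + 2791b = −2601.
Solving gives a = 0.12504662, b = −0.91301696.
Then c = 3290 − a·619331 − b·5656189 = 5090041.22.
At (617042, 5659422): z = 77159.0 − 5167148.3 + 5090041.22 = 52.0 ft.

52 ft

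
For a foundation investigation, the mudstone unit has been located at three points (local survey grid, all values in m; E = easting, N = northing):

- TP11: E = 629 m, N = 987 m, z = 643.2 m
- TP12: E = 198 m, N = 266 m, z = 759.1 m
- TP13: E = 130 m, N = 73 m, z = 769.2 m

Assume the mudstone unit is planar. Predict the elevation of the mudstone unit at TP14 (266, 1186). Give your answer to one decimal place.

Let the plane be z = a·E + b·N + c.
TP12−TP11: −431a − 721b = 115.9;  TP13−TP11: −499a − 914b = 126.
Solving gives a = −0.441710, b = 0.103297.
Then c = 643.2 − a·629 − b·987 = 819.08.
At (266, 1186): z = −117.5 + 122.5 + 819.08 = 824.1 m.

824.1 m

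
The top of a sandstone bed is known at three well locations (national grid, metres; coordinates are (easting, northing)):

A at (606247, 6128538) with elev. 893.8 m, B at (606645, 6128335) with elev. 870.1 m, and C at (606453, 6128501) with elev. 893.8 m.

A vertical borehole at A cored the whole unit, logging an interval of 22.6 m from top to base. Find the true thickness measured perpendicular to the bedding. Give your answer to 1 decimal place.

22.2 m

Let the plane be z = a·E + b·N + c.
B−A: 398a − 203b = −23.7;  C−A: 206a − 37b = 0.
Solving gives a = 0.03237, b = 0.18021.
|∇z| = √(a²+b²) = 0.18309, so dip δ = arctan(0.18309) = 10.38°.
True thickness = vertical thickness × cos δ = 22.6 × cos 10.38° = 22.2 m.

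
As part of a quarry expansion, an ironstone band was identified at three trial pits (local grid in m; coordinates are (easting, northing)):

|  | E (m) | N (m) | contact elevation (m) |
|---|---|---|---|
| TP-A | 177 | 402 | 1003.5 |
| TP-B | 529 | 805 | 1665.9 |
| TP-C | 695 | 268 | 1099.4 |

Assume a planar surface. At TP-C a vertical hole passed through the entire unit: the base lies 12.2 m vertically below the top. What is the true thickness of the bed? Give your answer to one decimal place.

Let the plane be z = a·E + b·N + c.
TP-B−TP-A: 352a + 403b = 662.4;  TP-C−TP-A: 518a − 134b = 95.9.
Solving gives a = 0.49784, b = 1.20883.
|∇z| = √(a²+b²) = 1.30733, so dip δ = arctan(1.30733) = 52.59°.
True thickness = vertical thickness × cos δ = 12.2 × cos 52.59° = 7.4 m.

7.4 m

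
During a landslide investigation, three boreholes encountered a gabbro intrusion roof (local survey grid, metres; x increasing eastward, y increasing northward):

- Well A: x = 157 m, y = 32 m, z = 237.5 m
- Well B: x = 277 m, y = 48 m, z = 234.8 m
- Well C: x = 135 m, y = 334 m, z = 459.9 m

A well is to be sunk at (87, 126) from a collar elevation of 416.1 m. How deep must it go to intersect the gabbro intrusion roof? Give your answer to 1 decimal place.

Let the plane be z = a·x + b·y + c.
Well B−Well A: 120a + 16b = −2.7;  Well C−Well A: −22a + 302b = 222.4.
Solving gives a = −0.11953, b = 0.72772.
Then c = 237.5 − a·157 − b·32 = 232.98.
At (87, 126): z_contact = −10.40 + 91.69 + 232.98 = 314.27 m.
Depth below ground = 416.1 − 314.27 = 101.8 m.

101.8 m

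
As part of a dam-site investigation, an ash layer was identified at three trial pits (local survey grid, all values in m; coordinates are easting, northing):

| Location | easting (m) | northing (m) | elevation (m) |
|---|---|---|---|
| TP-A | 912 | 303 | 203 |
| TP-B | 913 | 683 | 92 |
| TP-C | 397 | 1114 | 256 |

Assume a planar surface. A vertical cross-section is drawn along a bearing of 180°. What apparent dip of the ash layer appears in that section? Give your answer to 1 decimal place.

Two edge vectors: TP-A→TP-B = (1, 380, -111), TP-A→TP-C = (-515, 811, 53).
Normal n = (TP-A→TP-B) × (TP-A→TP-C) = (110161, 57112, 196511).
So ∂z/∂easting = −n_x/n_z = −0.56058 and ∂z/∂northing = −n_y/n_z = −0.29063.
Unit vector along 180° is (sin 180°, cos 180°) = (0.0000, -1.0000).
Slope in that direction = a·(0.0000) + b·(-1.0000) = 0.29063.
Apparent dip = arctan|0.29063| = 16.2° (true dip is 32.3°, so apparent ≤ true as expected).

16.2°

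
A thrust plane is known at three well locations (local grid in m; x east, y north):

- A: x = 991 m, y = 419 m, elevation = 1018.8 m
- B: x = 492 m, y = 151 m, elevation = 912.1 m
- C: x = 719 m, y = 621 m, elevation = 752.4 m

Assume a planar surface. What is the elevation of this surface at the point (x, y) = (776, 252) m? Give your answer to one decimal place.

1003.7 m

Two edge vectors: A→B = (-499, -268, -106.7), A→C = (-272, 202, -266.4).
Normal n = (A→B) × (A→C) = (92948.6, -103911.2, -173694).
So ∂z/∂x = −n_x/n_z = 0.53513 and ∂z/∂y = −n_y/n_z = −0.59824.
Intercept c from A: 1018.8 − 530.31 + 250.66 = 739.15.
At (776, 252): z = 415.3 − 150.8 + 739.15 = 1003.7 m.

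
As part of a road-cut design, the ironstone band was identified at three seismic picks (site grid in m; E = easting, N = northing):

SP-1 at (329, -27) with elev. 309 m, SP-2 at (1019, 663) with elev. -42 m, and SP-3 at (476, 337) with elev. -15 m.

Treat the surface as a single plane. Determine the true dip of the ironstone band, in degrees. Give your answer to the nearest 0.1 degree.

52.7°

Let the plane be z = a·E + b·N + c.
SP-2−SP-1: 690a + 690b = −351;  SP-3−SP-1: 147a + 364b = −324.
Solving gives a = 0.63979, b = −1.14849.
Gradient magnitude |∇z| = √(a² + b²) = √(0.40933 + 1.31902) = 1.31467.
True dip = arctan(1.31467) = 52.7°, dipping toward NNW (azimuth ≈ 331°).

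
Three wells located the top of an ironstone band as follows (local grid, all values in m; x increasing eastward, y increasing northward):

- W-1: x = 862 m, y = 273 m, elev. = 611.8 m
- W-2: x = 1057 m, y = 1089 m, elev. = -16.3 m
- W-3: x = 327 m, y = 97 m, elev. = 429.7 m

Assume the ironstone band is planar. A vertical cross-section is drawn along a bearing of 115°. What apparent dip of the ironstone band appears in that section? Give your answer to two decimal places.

44.25°

Let the plane be z = a·x + b·y + c.
W-2−W-1: 195a + 816b = −628.1;  W-3−W-1: −535a − 176b = −182.1.
Solving gives a = 0.64424, b = −0.92368.
Unit vector along 115° is (sin 115°, cos 115°) = (0.9063, -0.4226).
Slope in that direction = a·(0.9063) + b·(-0.4226) = 0.97425.
Apparent dip = arctan|0.97425| = 44.25° (true dip is 48.4°, so apparent ≤ true as expected).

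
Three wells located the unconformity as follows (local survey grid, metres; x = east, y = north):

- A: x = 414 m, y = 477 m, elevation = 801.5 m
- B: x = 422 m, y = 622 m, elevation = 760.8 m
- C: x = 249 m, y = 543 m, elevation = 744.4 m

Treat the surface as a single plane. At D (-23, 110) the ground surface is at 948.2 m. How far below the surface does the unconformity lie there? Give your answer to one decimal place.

139.0 m

Two edge vectors: A→B = (8, 145, -40.7), A→C = (-165, 66, -57.1).
Normal n = (A→B) × (A→C) = (-5593.3, 7172.3, 24453).
So ∂z/∂x = −n_x/n_z = 0.22874 and ∂z/∂y = −n_y/n_z = −0.29331.
Intercept c from A: 801.5 − 94.70 + 139.91 = 846.71.
At (-23, 110): z_contact = −5.26 − 32.26 + 846.71 = 809.19 m.
Depth below ground = 948.2 − 809.19 = 139.0 m.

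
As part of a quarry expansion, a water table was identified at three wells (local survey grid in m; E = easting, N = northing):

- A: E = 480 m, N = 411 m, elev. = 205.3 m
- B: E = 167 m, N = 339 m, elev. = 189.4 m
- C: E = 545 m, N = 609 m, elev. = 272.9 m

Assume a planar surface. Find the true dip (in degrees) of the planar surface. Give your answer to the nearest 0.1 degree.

19.4°

Let the plane be z = a·E + b·N + c.
B−A: −313a − 72b = −15.9;  C−A: 65a + 198b = 67.6.
Solving gives a = −0.03000, b = 0.35126.
Gradient magnitude |∇z| = √(a² + b²) = √(0.00090 + 0.12339) = 0.35254.
True dip = arctan(0.35254) = 19.4°, dipping toward S (azimuth ≈ 175°).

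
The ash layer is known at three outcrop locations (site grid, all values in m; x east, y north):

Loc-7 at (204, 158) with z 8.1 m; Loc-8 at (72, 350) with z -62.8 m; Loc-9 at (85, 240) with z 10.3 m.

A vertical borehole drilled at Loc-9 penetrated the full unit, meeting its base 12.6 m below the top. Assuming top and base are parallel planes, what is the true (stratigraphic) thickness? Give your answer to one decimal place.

Two edge vectors: Loc-7→Loc-8 = (-132, 192, -70.9), Loc-7→Loc-9 = (-119, 82, 2.2).
Normal n = (Loc-7→Loc-8) × (Loc-7→Loc-9) = (6236.2, 8727.5, 12024).
So ∂z/∂x = −n_x/n_z = −0.51865 and ∂z/∂y = −n_y/n_z = −0.72584.
|∇z| = √(a²+b²) = 0.89210, so dip δ = arctan(0.89210) = 41.74°.
True thickness = vertical thickness × cos δ = 12.6 × cos 41.74° = 9.4 m.

9.4 m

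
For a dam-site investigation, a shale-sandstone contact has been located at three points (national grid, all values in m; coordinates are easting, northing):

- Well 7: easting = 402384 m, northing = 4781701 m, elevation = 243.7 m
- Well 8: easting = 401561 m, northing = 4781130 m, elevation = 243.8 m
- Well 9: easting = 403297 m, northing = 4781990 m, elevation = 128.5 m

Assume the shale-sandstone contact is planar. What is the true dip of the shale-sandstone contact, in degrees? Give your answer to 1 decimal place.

22.1°

Let the plane be z = a·easting + b·northing + c.
Well 8−Well 7: −823a − 571b = 0.1;  Well 9−Well 7: 913a + 289b = −115.2.
Solving gives a = −0.23194, b = 0.33413.
Gradient magnitude |∇z| = √(a² + b²) = √(0.05380 + 0.11164) = 0.40675.
True dip = arctan(0.40675) = 22.1°, dipping toward SE (azimuth ≈ 145°).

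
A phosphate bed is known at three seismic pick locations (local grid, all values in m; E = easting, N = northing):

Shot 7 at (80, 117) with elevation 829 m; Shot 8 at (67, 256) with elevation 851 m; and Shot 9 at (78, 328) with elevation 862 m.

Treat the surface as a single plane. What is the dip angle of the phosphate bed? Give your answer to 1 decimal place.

Let the plane be z = a·E + b·N + c.
Shot 8−Shot 7: −13a + 139b = 22;  Shot 9−Shot 7: −2a + 211b = 33.
Solving gives a = −0.02231, b = 0.15619.
Gradient magnitude |∇z| = √(a² + b²) = √(0.00050 + 0.02439) = 0.15777.
True dip = arctan(0.15777) = 9.0°, dipping toward S (azimuth ≈ 172°).

9.0°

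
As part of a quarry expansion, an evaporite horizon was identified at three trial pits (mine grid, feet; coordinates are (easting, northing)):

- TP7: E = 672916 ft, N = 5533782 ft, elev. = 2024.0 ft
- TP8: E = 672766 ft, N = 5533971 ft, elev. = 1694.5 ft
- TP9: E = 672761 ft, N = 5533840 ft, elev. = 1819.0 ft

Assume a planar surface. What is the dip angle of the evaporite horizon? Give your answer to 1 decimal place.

Two edge vectors: TP7→TP8 = (-150, 189, -329.5), TP7→TP9 = (-155, 58, -205).
Normal n = (TP7→TP8) × (TP7→TP9) = (-19634, 20322.5, 20595).
So ∂z/∂E = −n_x/n_z = 0.95334 and ∂z/∂N = −n_y/n_z = −0.98677.
Gradient magnitude |∇z| = √(a² + b²) = √(0.90885 + 0.97371) = 1.37207.
True dip = arctan(1.37207) = 53.9°, dipping toward NW (azimuth ≈ 316°).

53.9°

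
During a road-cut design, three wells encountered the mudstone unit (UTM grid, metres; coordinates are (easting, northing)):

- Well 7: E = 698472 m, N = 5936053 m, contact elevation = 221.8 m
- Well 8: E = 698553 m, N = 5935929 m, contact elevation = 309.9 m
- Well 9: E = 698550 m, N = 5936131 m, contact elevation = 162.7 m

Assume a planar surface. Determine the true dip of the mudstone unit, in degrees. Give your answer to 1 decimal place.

Let the plane be z = a·E + b·N + c.
Well 8−Well 7: 81a − 124b = 88.1;  Well 9−Well 7: 78a + 78b = −59.1.
Solving gives a = −0.02856, b = −0.72914.
Gradient magnitude |∇z| = √(a² + b²) = √(0.00082 + 0.53164) = 0.72970.
True dip = arctan(0.72970) = 36.1°, dipping toward N (azimuth ≈ 002°).

36.1°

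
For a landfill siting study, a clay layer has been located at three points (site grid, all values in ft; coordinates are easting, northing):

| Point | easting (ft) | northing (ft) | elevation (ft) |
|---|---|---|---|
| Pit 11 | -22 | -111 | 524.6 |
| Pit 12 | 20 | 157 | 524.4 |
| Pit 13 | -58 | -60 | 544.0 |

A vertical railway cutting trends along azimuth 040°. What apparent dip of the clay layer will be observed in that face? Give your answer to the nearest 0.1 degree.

13.0°

Let the plane be z = a·easting + b·northing + c.
Pit 12−Pit 11: 42a + 268b = −0.2;  Pit 13−Pit 11: −36a + 51b = 19.4.
Solving gives a = −0.44185, b = 0.06850.
Unit vector along 040° is (sin 40°, cos 40°) = (0.6428, 0.7660).
Slope in that direction = a·(0.6428) + b·(0.7660) = −0.23154.
Apparent dip = arctan|0.23154| = 13.0° (true dip is 24.1°, so apparent ≤ true as expected).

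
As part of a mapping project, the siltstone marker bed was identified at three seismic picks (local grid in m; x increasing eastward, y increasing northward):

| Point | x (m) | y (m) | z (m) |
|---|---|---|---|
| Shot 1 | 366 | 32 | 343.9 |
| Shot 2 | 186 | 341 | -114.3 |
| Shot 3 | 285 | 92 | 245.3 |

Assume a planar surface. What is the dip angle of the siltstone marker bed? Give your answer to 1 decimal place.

Two edge vectors: Shot 1→Shot 2 = (-180, 309, -458.2), Shot 1→Shot 3 = (-81, 60, -98.6).
Normal n = (Shot 1→Shot 2) × (Shot 1→Shot 3) = (-2975.4, 19366.2, 14229).
So ∂z/∂x = −n_x/n_z = 0.20911 and ∂z/∂y = −n_y/n_z = −1.36104.
Gradient magnitude |∇z| = √(a² + b²) = √(0.04373 + 1.85242) = 1.37701.
True dip = arctan(1.37701) = 54.0°, dipping toward N (azimuth ≈ 351°).

54.0°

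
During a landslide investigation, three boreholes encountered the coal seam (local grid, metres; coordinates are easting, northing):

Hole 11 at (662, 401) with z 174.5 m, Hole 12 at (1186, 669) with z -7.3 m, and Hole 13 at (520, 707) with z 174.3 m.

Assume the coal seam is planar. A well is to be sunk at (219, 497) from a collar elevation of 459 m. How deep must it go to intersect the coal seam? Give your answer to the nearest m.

Let the plane be z = a·easting + b·northing + c.
Hole 12−Hole 11: 524a + 268b = −181.8;  Hole 13−Hole 11: −142a + 306b = −0.2.
Solving gives a = −0.28013, b = −0.13065.
Then c = 174.5 − a·662 − b·401 = 412.33.
At (219, 497): z_contact = −61.3 − 64.9 + 412.33 = 286.1 m.
Depth below ground = 459 − 286.1 = 173 m.

173 m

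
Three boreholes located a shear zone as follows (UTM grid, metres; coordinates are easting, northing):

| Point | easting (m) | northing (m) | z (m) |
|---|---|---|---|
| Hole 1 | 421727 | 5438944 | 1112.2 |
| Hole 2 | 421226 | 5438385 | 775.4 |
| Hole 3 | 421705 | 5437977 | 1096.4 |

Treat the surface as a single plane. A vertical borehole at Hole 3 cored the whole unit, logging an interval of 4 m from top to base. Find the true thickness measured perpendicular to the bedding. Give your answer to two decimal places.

3.32 m

Let the plane be z = a·easting + b·northing + c.
Hole 2−Hole 1: −501a − 559b = −336.8;  Hole 3−Hole 1: −22a − 967b = −15.8.
Solving gives a = 0.67106, b = 0.00107.
|∇z| = √(a²+b²) = 0.67106, so dip δ = arctan(0.67106) = 33.86°.
True thickness = vertical thickness × cos δ = 4 × cos 33.86° = 3.32 m.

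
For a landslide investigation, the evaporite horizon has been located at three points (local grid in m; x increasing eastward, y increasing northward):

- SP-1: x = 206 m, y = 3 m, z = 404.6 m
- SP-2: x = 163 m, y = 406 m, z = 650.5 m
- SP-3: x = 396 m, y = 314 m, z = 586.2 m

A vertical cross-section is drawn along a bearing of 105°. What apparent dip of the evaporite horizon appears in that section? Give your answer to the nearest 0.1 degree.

Two edge vectors: SP-1→SP-2 = (-43, 403, 245.9), SP-1→SP-3 = (190, 311, 181.6).
Normal n = (SP-1→SP-2) × (SP-1→SP-3) = (-3290.1, 54529.8, -89943).
So ∂z/∂x = −n_x/n_z = −0.03658 and ∂z/∂y = −n_y/n_z = 0.60627.
Unit vector along 105° is (sin 105°, cos 105°) = (0.9659, -0.2588).
Slope in that direction = a·(0.9659) + b·(-0.2588) = −0.19225.
Apparent dip = arctan|0.19225| = 10.9° (true dip is 31.3°, so apparent ≤ true as expected).

10.9°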